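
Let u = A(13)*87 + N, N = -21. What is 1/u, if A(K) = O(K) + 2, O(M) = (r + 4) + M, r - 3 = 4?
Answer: 1/2241 ≈ 0.00044623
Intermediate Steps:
r = 7 (r = 3 + 4 = 7)
O(M) = 11 + M (O(M) = (7 + 4) + M = 11 + M)
A(K) = 13 + K (A(K) = (11 + K) + 2 = 13 + K)
u = 2241 (u = (13 + 13)*87 - 21 = 26*87 - 21 = 2262 - 21 = 2241)
1/u = 1/2241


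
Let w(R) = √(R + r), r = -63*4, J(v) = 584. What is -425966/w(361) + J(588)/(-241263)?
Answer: -584/241263 - 425966*√109/109 ≈ -40800.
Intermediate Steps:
r = -252 (r = -21*12 = -252)
w(R) = √(-252 + R) (w(R) = √(R - 252) = √(-252 + R))
-425966/w(361) + J(588)/(-241263) = -425966/√(-252 + 361) + 584/(-241263) = -425966*√109/109 + 584*(-1/241263) = -425966*√109/109 - 584/241263 = -584/241263 - 425966*√109/109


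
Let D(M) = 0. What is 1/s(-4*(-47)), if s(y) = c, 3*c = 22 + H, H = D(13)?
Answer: 3/22 ≈ 0.13636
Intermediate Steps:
H = 0
c = 22/3 (c = (22 + 0)/3 = (⅓)*22 = 22/3 ≈ 7.3333)
s(y) = 22/3
1/s(-4*(-47)) = 1/(22/3) = 3/22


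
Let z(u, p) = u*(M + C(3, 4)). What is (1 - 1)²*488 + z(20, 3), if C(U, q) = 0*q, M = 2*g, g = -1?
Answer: -40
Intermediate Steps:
M = -2 (M = 2*(-1) = -2)
C(U, q) = 0
z(u, p) = -2*u (z(u, p) = u*(-2 + 0) = u*(-2) = -2*u)
(1 - 1)²*488 + z(20, 3) = (1 - 1)²*488 - 2*20 = 0²*488 - 40 = 0*488 - 40 = 0 - 40 = -40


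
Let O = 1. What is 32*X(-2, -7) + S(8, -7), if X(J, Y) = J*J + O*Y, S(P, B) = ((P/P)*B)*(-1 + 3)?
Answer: -110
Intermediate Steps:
S(P, B) = 2*B (S(P, B) = (1*B)*2 = B*2 = 2*B)
X(J, Y) = Y + J**2 (X(J, Y) = J*J + 1*Y = J**2 + Y = Y + J**2)
32*X(-2, -7) + S(8, -7) = 32*(-7 + (-2)**2) + 2*(-7) = 32*(-7 + 4) - 14 = 32*(-3) - 14 = -96 - 14 = -110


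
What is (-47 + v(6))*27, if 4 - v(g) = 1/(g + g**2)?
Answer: -16263/14 ≈ -1161.6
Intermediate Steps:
v(g) = 4 - 1/(g + g**2)
(-47 + v(6))*27 = (-47 + (-1 + 4*6 + 4*6**2)/(6*(1 + 6)))*27 = (-47 + (1/6)*(-1 + 24 + 4*36)/7)*27 = (-47 + (1/6)*(1/7)*(-1 + 24 + 144))*27 = (-47 + (1/6)*(1/7)*167)*27 = (-47 + 167/42)*27 = -1807/42*27 = -16263/14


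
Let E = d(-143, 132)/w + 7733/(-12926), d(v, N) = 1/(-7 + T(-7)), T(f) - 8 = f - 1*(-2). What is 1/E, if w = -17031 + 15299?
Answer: -44775664/26780649 ≈ -1.6719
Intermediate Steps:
w = -1732
T(f) = 10 + f (T(f) = 8 + (f - 1*(-2)) = 8 + (f + 2) = 8 + (2 + f) = 10 + f)
d(v, N) = -¼ (d(v, N) = 1/(-7 + (10 - 7)) = 1/(-7 + 3) = 1/(-4) = -¼)
E = -26780649/44775664 (E = -¼/(-1732) + 7733/(-12926) = -¼*(-1/1732) + 7733*(-1/12926) = 1/6928 - 7733/12926 = -26780649/44775664 ≈ -0.59811)
1/E = 1/(-26780649/44775664) = -44775664/26780649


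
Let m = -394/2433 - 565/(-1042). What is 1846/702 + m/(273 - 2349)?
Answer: 41516693893/15789138408 ≈ 2.6294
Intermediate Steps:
m = 964097/2535186 (m = -394*1/2433 - 565*(-1/1042) = -394/2433 + 565/1042 = 964097/2535186 ≈ 0.38029)
1846/702 + m/(273 - 2349) = 1846/702 + 964097/(2535186*(273 - 2349)) = 1846*(1/702) + (964097/2535186)/(-2076) = 71/27 + (964097/2535186)*(-1/2076) = 71/27 - 964097/5263046136 = 41516693893/15789138408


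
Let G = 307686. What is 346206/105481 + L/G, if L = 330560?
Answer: 70695269338/16227513483 ≈ 4.3565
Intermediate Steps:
346206/105481 + L/G = 346206/105481 + 330560/307686 = 346206*(1/105481) + 330560*(1/307686) = 346206/105481 + 165280/153843 = 70695269338/16227513483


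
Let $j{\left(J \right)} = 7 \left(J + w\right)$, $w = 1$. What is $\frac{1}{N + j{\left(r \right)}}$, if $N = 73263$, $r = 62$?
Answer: $\frac{1}{73704} \approx 1.3568 \cdot 10^{-5}$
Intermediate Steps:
$j{\left(J \right)} = 7 + 7 J$ ($j{\left(J \right)} = 7 \left(J + 1\right) = 7 \left(1 + J\right) = 7 + 7 J$)
$\frac{1}{N + j{\left(r \right)}} = \frac{1}{73263 + \left(7 + 7 \cdot 62\right)} = \frac{1}{73263 + \left(7 + 434\right)} = \frac{1}{73263 + 441} = \frac{1}{73704}$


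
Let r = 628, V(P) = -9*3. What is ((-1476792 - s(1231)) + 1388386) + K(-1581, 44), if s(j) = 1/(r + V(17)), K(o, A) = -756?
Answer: -53586363/601 ≈ -89162.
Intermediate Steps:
V(P) = -27
s(j) = 1/601 (s(j) = 1/(628 - 27) = 1/601)
((-1476792 - s(1231)) + 1388386) + K(-1581, 44) = ((-1476792 - 1*1/601) + 1388386) - 756 = ((-1476792 - 1/601) + 1388386) - 756 = (-887551993/601 + 1388386) - 756 = -53132007/601 - 756 = -53586363/601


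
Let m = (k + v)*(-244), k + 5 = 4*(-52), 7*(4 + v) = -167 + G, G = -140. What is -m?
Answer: -445544/7 ≈ -63649.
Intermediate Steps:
v = -335/7 (v = -4 + (-167 - 140)/7 = -4 + (1/7)*(-307) = -4 - 307/7 = -335/7 ≈ -47.857)
k = -213 (k = -5 + 4*(-52) = -5 - 208 = -213)
m = 445544/7 (m = (-213 - 335/7)*(-244) = -1826/7*(-244) = 445544/7 ≈ 63649.)
-m = -1*445544/7 = -445544/7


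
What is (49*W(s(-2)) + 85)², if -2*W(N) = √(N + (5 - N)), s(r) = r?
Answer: 40905/4 - 4165*√5 ≈ 913.03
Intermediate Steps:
W(N) = -√5/2 (W(N) = -√(N + (5 - N))/2 = -√5/2)
(49*W(s(-2)) + 85)² = (49*(-√5/2) + 85)² = (-49*√5/2 + 85)² = (85 - 49*√5/2)²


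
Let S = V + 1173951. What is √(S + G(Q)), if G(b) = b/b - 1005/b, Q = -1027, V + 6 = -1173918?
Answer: √30564547/1027 ≈ 5.3832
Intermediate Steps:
V = -1173924 (V = -6 - 1173918 = -1173924)
S = 27 (S = -1173924 + 1173951 = 27)
G(b) = 1 - 1005/b
√(S + G(Q)) = √(27 + (-1005 - 1027)/(-1027)) = √(27 - 1/1027*(-2032)) = √(27 + 2032/1027) = √(29761/1027) = √30564547/1027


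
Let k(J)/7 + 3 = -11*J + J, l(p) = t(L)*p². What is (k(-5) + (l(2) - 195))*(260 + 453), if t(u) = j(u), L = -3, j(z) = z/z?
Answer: 98394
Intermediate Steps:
j(z) = 1
t(u) = 1
l(p) = p² (l(p) = 1*p² = p²)
k(J) = -21 - 70*J (k(J) = -21 + 7*(-11*J + J) = -21 + 7*(-10*J) = -21 - 70*J)
(k(-5) + (l(2) - 195))*(260 + 453) = ((-21 - 70*(-5)) + (2² - 195))*(260 + 453) = ((-21 + 350) + (4 - 195))*713 = (329 - 191)*713 = 138*713 = 98394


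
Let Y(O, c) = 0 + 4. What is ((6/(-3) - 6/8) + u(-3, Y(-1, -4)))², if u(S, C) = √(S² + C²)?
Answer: 81/16 ≈ 5.0625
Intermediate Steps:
Y(O, c) = 4
u(S, C) = √(C² + S²)
((6/(-3) - 6/8) + u(-3, Y(-1, -4)))² = ((6/(-3) - 6/8) + √(4² + (-3)²))² = ((6*(-⅓) - 6*⅛) + √(16 + 9))² = ((-2 - ¾) + √25)² = (-11/4 + 5)² = (9/4)² = 81/16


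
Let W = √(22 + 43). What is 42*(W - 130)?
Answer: -5460 + 42*√65 ≈ -5121.4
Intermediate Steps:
W = √65 ≈ 8.0623
42*(W - 130) = 42*(√65 - 130) = 42*(-130 + √65) = -5460 + 42*√65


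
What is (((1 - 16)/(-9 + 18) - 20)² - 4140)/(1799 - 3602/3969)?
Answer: -14568435/7136629 ≈ -2.0414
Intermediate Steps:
(((1 - 16)/(-9 + 18) - 20)² - 4140)/(1799 - 3602/3969) = ((-15/9 - 20)² - 4140)/(1799 - 3602*1/3969) = ((-15*⅑ - 20)² - 4140)/(1799 - 3602/3969) = ((-5/3 - 20)² - 4140)/(7136629/3969) = ((-65/3)² - 4140)*(3969/7136629) = (4225/9 - 4140)*(3969/7136629) = -33035/9*3969/7136629 = -14568435/7136629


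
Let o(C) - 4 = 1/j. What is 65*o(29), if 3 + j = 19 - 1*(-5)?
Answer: 5525/21 ≈ 263.10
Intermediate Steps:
j = 21 (j = -3 + (19 - 1*(-5)) = -3 + (19 + 5) = -3 + 24 = 21)
o(C) = 85/21 (o(C) = 4 + 1/21 = 85/21)
65*o(29) = 65*(85/21) = 5525/21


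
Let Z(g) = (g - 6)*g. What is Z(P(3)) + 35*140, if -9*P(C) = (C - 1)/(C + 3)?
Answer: 3572263/729 ≈ 4900.2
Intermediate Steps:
P(C) = -(-1 + C)/(9*(3 + C)) (P(C) = -(C - 1)/(9*(C + 3)) = -(-1 + C)/(9*(3 + C)))
Z(g) = g*(-6 + g) (Z(g) = (-6 + g)*g = g*(-6 + g))
Z(P(3)) + 35*140 = ((1 - 1*3)/(9*(3 + 3)))*(-6 + (1 - 1*3)/(9*(3 + 3))) + 35*140 = ((⅑)*(1 - 3)/6)*(-6 + (⅑)*(1 - 3)/6) + 4900 = ((⅑)*(⅙)*(-2))*(-6 + (⅑)*(⅙)*(-2)) + 4900 = -(-6 - 1/27)/27 + 4900 = -1/27*(-163/27) + 4900 = 163/729 + 4900 = 3572263/729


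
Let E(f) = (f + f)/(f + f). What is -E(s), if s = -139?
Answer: -1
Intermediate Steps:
E(f) = 1 (E(f) = (2*f)/((2*f)) = (2*f)*(1/(2*f)) = 1)
-E(s) = -1*1 = -1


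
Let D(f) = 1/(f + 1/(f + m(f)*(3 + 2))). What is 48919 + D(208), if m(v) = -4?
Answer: 1912977683/39105 ≈ 48919.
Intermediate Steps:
D(f) = 1/(f + 1/(-20 + f)) (D(f) = 1/(f + 1/(f - 4*(3 + 2))) = 1/(f + 1/(f - 4*5)) = 1/(f + 1/(f - 20)) = 1/(f + 1/(-20 + f)))
48919 + D(208) = 48919 + (-20 + 208)/(1 + 208² - 20*208) = 48919 + 188/(1 + 43264 - 4160) = 48919 + 188/39105 = 1912977683/39105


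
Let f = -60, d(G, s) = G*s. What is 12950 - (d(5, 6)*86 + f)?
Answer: 10430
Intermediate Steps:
12950 - (d(5, 6)*86 + f) = 12950 - ((5*6)*86 - 60) = 12950 - (30*86 - 60) = 12950 - (2580 - 60) = 12950 - 1*2520 = 12950 - 2520 = 10430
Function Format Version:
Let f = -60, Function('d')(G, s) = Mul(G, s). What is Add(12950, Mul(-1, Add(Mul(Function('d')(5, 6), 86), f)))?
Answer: 10430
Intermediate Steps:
Add(12950, Mul(-1, Add(Mul(Function('d')(5, 6), 86), f))) = Add(12950, Mul(-1, Add(Mul(Mul(5, 6), 86), -60))) = Add(12950, Mul(-1, Add(Mul(30, 86), -60))) = Add(12950, Mul(-1, Add(2580, -60))) = Add(12950, Mul(-1, 2520)) = Add(12950, -2520) = 10430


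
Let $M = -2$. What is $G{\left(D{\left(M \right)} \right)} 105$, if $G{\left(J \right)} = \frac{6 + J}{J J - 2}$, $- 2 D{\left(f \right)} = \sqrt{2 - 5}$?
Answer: $- \frac{2520}{11} + \frac{210 i \sqrt{3}}{11} \approx -229.09 + 33.066 i$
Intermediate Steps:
$D{\left(f \right)} = - \frac{i \sqrt{3}}{2}$ ($D{\left(f \right)} = - \frac{\sqrt{2 - 5}}{2} = - \frac{\sqrt{-3}}{2} = - \frac{i \sqrt{3}}{2}$)
$G{\left(J \right)} = \frac{6 + J}{-2 + J^{2}}$ ($G{\left(J \right)} = \frac{6 + J}{J^{2} - 2} = \frac{6 + J}{-2 + J^{2}}$)
$G{\left(D{\left(M \right)} \right)} 105 = \frac{6 - \frac{i \sqrt{3}}{2}}{-2 + \left(- \frac{i \sqrt{3}}{2}\right)^{2}} \cdot 105 = \frac{6 - \frac{i \sqrt{3}}{2}}{-2 - \frac{3}{4}} \cdot 105 = \frac{6 - \frac{i \sqrt{3}}{2}}{- \frac{11}{4}} \cdot 105 = - \frac{4 \left(6 - \frac{i \sqrt{3}}{2}\right)}{11} \cdot 105 = \left(- \frac{24}{11} + \frac{2 i \sqrt{3}}{11}\right) 105 = - \frac{2520}{11} + \frac{210 i \sqrt{3}}{11}$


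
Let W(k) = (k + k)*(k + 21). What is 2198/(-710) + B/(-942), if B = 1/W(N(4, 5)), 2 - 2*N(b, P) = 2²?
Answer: -8281993/2675280 ≈ -3.0957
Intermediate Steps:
N(b, P) = -1 (N(b, P) = 1 - ½*2² = 1 - ½*4 = 1 - 2 = -1)
W(k) = 2*k*(21 + k) (W(k) = (2*k)*(21 + k) = 2*k*(21 + k))
B = -1/40 (B = 1/(2*(-1)*(21 - 1)) = 1/(2*(-1)*20) = 1/(-40) = -1/40 ≈ -0.025000)
2198/(-710) + B/(-942) = 2198/(-710) - 1/40/(-942) = 2198*(-1/710) - 1/40*(-1/942) = -1099/355 + 1/37680 = -8281993/2675280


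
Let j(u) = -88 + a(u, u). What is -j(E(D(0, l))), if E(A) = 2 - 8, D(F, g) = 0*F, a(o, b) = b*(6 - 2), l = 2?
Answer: 112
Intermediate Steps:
a(o, b) = 4*b (a(o, b) = b*4 = 4*b)
D(F, g) = 0
E(A) = -6
j(u) = -88 + 4*u
-j(E(D(0, l))) = -(-88 + 4*(-6)) = -(-88 - 24) = -1*(-112) = 112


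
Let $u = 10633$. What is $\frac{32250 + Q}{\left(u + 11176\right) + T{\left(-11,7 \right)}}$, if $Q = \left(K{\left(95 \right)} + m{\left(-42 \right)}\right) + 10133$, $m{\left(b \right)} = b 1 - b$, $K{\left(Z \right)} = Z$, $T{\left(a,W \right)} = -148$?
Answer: $\frac{42478}{21661} \approx 1.961$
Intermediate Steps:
$m{\left(b \right)} = 0$ ($m{\left(b \right)} = b - b = 0$)
$Q = 10228$ ($Q = \left(95 + 0\right) + 10133 = 95 + 10133 = 10228$)
$\frac{32250 + Q}{\left(u + 11176\right) + T{\left(-11,7 \right)}} = \frac{32250 + 10228}{\left(10633 + 11176\right) - 148} = \frac{42478}{21809 - 148} = \frac{42478}{21661}$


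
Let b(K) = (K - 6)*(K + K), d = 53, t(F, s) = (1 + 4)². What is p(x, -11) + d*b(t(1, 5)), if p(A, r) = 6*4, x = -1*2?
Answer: 50374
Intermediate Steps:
t(F, s) = 25 (t(F, s) = 5² = 25)
x = -2
b(K) = 2*K*(-6 + K) (b(K) = (-6 + K)*(2*K) = 2*K*(-6 + K))
p(A, r) = 24
p(x, -11) + d*b(t(1, 5)) = 24 + 53*(2*25*(-6 + 25)) = 24 + 53*(2*25*19) = 24 + 53*950 = 24 + 50350 = 50374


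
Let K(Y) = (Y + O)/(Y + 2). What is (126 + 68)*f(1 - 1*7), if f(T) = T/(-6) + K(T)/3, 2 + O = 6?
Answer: 679/3 ≈ 226.33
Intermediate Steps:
O = 4 (O = -2 + 6 = 4)
K(Y) = (4 + Y)/(2 + Y) (K(Y) = (Y + 4)/(Y + 2) = (4 + Y)/(2 + Y))
f(T) = -T/6 + (4 + T)/(3*(2 + T)) (f(T) = T/(-6) + ((4 + T)/(2 + T))/3 = T*(-⅙) + ((4 + T)/(2 + T))*(⅓) = -T/6 + (4 + T)/(3*(2 + T)))
(126 + 68)*f(1 - 1*7) = (126 + 68)*((8 - (1 - 1*7)²)/(6*(2 + (1 - 1*7)))) = 194*((8 - (1 - 7)²)/(6*(2 + (1 - 7)))) = 194*((8 - 1*(-6)²)/(6*(2 - 6))) = 194*((⅙)*(8 - 1*36)/(-4)) = 194*((⅙)*(-¼)*(8 - 36)) = 194*((⅙)*(-¼)*(-28)) = 194*(7/6) = 679/3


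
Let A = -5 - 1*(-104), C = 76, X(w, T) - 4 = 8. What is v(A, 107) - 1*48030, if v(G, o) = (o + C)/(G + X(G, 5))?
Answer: -1777049/37 ≈ -48028.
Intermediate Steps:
X(w, T) = 12 (X(w, T) = 4 + 8 = 12)
A = 99 (A = -5 + 104 = 99)
v(G, o) = (76 + o)/(12 + G) (v(G, o) = (o + 76)/(G + 12) = (76 + o)/(12 + G))
v(A, 107) - 1*48030 = (76 + 107)/(12 + 99) - 1*48030 = 183/111 - 48030 = (1/111)*183 - 48030 = 61/37 - 48030 = -1777049/37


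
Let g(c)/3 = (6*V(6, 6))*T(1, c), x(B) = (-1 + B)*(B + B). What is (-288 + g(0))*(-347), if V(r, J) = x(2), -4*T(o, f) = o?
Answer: 106182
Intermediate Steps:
T(o, f) = -o/4
x(B) = 2*B*(-1 + B) (x(B) = (-1 + B)*(2*B) = 2*B*(-1 + B))
V(r, J) = 4 (V(r, J) = 2*2*(-1 + 2) = 2*2*1 = 4)
g(c) = -18 (g(c) = 3*((6*4)*(-1/4*1)) = 3*(24*(-1/4)) = 3*(-6) = -18)
(-288 + g(0))*(-347) = (-288 - 18)*(-347) = -306*(-347) = 106182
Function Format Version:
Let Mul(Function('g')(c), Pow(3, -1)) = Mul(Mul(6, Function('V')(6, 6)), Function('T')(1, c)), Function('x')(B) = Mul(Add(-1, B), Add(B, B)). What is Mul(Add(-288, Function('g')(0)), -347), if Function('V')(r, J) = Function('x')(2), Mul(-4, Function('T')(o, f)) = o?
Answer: 106182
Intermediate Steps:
Function('T')(o, f) = Mul(Rational(-1, 4), o)
Function('x')(B) = Mul(2, B, Add(-1, B)) (Function('x')(B) = Mul(Add(-1, B), Mul(2, B)) = Mul(2, B, Add(-1, B)))
Function('V')(r, J) = 4 (Function('V')(r, J) = Mul(2, 2, Add(-1, 2)) = Mul(2, 2, 1) = 4)
Function('g')(c) = -18 (Function('g')(c) = Mul(3, Mul(Mul(6, 4), Mul(Rational(-1, 4), 1))) = Mul(3, Mul(24, Rational(-1, 4))) = Mul(3, -6) = -18)
Mul(Add(-288, Function('g')(0)), -347) = Mul(Add(-288, -18), -347) = Mul(-306, -347) = 106182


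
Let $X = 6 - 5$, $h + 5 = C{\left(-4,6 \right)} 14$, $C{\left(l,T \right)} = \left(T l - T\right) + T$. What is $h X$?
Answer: $-341$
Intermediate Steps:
$C{\left(l,T \right)} = T l$ ($C{\left(l,T \right)} = \left(- T + T l\right) + T = T l$)
$h = -341$ ($h = -5 + 6 \left(-4\right) 14 = -5 - 336 = -341$)
$X = 1$
$h X = \left(-341\right) 1 = -341$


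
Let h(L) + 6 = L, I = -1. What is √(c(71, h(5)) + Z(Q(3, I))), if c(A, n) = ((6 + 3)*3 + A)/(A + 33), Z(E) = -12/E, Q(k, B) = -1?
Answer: √8749/26 ≈ 3.5975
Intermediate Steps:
h(L) = -6 + L
c(A, n) = (27 + A)/(33 + A) (c(A, n) = (9*3 + A)/(33 + A) = (27 + A)/(33 + A))
√(c(71, h(5)) + Z(Q(3, I))) = √((27 + 71)/(33 + 71) - 12/(-1)) = √(98/104 - 12*(-1)) = √((1/104)*98 + 12) = √(49/52 + 12) = √(673/52) = √8749/26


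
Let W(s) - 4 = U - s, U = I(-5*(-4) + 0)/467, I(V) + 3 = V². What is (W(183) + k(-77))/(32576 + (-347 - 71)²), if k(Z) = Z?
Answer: -23831/19361820 ≈ -0.0012308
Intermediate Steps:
I(V) = -3 + V²
U = 397/467 (U = (-3 + (-5*(-4) + 0)²)/467 = (-3 + (20 + 0)²)*(1/467) = (-3 + 20²)*(1/467) = (-3 + 400)*(1/467) = 397*(1/467) = 397/467 ≈ 0.85011)
W(s) = 2265/467 - s (W(s) = 4 + (397/467 - s) = 2265/467 - s)
(W(183) + k(-77))/(32576 + (-347 - 71)²) = ((2265/467 - 1*183) - 77)/(32576 + (-347 - 71)²) = ((2265/467 - 183) - 77)/(32576 + (-418)²) = (-83196/467 - 77)/(32576 + 174724) = -119155/467/207300 = -119155/467*1/207300 = -23831/19361820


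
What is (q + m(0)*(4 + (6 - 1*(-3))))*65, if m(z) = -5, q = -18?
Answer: -5395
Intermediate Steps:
(q + m(0)*(4 + (6 - 1*(-3))))*65 = (-18 - 5*(4 + (6 - 1*(-3))))*65 = (-18 - 5*(4 + (6 + 3)))*65 = (-18 - 5*(4 + 9))*65 = (-18 - 5*13)*65 = (-18 - 65)*65 = -83*65 = -5395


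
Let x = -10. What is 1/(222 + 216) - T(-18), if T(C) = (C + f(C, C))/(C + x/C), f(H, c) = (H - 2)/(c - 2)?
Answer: -66857/68766 ≈ -0.97224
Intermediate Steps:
f(H, c) = (-2 + H)/(-2 + c)
T(C) = (1 + C)/(C - 10/C) (T(C) = (C + (-2 + C)/(-2 + C))/(C - 10/C) = (C + 1)/(C - 10/C) = (1 + C)/(C - 10/C))
1/(222 + 216) - T(-18) = 1/(222 + 216) - (-18)*(1 - 18)/(-10 + (-18)**2) = 1/438 - (-18)*(-17)/(-10 + 324) = 1/438 - (-18)*(-17)/314 = 1/438 - 1*153/157 = 1/438 - 153/157 = -66857/68766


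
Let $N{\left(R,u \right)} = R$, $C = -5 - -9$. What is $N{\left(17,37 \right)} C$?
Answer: $68$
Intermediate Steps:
$C = 4$ ($C = -5 + 9 = 4$)
$N{\left(17,37 \right)} C = 17 \cdot 4 = 68$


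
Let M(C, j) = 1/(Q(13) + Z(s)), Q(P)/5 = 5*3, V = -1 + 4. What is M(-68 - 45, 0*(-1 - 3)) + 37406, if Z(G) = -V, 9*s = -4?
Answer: 2693233/72 ≈ 37406.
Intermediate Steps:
s = -4/9 (s = (1/9)*(-4) = -4/9 ≈ -0.44444)
V = 3
Z(G) = -3 (Z(G) = -1*3 = -3)
Q(P) = 75 (Q(P) = 5*(5*3) = 5*15 = 75)
M(C, j) = 1/72 (M(C, j) = 1/(75 - 3) = 1/72)
M(-68 - 45, 0*(-1 - 3)) + 37406 = 1/72 + 37406 = 2693233/72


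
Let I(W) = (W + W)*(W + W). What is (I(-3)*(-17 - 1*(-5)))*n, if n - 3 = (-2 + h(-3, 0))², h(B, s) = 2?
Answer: -1296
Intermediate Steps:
I(W) = 4*W² (I(W) = (2*W)*(2*W) = 4*W²)
n = 3 (n = 3 + (-2 + 2)² = 3 + 0² = 3 + 0 = 3)
(I(-3)*(-17 - 1*(-5)))*n = ((4*(-3)²)*(-17 - 1*(-5)))*3 = ((4*9)*(-17 + 5))*3 = (36*(-12))*3 = -432*3 = -1296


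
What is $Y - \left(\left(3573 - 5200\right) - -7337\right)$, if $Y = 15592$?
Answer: $9882$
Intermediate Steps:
$Y - \left(\left(3573 - 5200\right) - -7337\right) = 15592 - \left(\left(3573 - 5200\right) - -7337\right) = 15592 - \left(-1627 + 7337\right) = 15592 - 5710 = 9882$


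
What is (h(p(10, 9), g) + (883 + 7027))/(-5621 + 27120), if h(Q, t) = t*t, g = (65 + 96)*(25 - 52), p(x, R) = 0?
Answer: 18904319/21499 ≈ 879.31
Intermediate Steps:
g = -4347 (g = 161*(-27) = -4347)
h(Q, t) = t**2
(h(p(10, 9), g) + (883 + 7027))/(-5621 + 27120) = ((-4347)**2 + (883 + 7027))/(-5621 + 27120) = (18896409 + 7910)/21499 = 18904319*(1/21499) = 18904319/21499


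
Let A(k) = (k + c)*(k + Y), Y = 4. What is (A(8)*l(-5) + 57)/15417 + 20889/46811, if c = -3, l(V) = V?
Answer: 11506320/26729081 ≈ 0.43048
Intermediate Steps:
A(k) = (-3 + k)*(4 + k) (A(k) = (k - 3)*(k + 4) = (-3 + k)*(4 + k))
(A(8)*l(-5) + 57)/15417 + 20889/46811 = ((-12 + 8 + 8**2)*(-5) + 57)/15417 + 20889/46811 = ((-12 + 8 + 64)*(-5) + 57)*(1/15417) + 20889*(1/46811) = (60*(-5) + 57)*(1/15417) + 20889/46811 = (-300 + 57)*(1/15417) + 20889/46811 = -243*1/15417 + 20889/46811 = -9/571 + 20889/46811 = 11506320/26729081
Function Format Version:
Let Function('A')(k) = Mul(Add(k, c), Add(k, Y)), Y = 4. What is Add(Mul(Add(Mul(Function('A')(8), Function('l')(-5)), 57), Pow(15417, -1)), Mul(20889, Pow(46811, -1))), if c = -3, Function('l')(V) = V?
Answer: Rational(11506320, 26729081) ≈ 0.43048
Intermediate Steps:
Function('A')(k) = Mul(Add(-3, k), Add(4, k)) (Function('A')(k) = Mul(Add(k, -3), Add(k, 4)) = Mul(Add(-3, k), Add(4, k)))
Add(Mul(Add(Mul(Function('A')(8), Function('l')(-5)), 57), Pow(15417, -1)), Mul(20889, Pow(46811, -1))) = Add(Mul(Add(Mul(Add(-12, 8, Pow(8, 2)), -5), 57), Pow(15417, -1)), Mul(20889, Pow(46811, -1))) = Add(Mul(Add(Mul(Add(-12, 8, 64), -5), 57), Rational(1, 15417)), Mul(20889, Rational(1, 46811))) = Add(Mul(Add(Mul(60, -5), 57), Rational(1, 15417)), Rational(20889, 46811)) = Add(Mul(Add(-300, 57), Rational(1, 15417)), Rational(20889, 46811)) = Add(Mul(-243, Rational(1, 15417)), Rational(20889, 46811)) = Add(Rational(-9, 571), Rational(20889, 46811)) = Rational(11506320, 26729081)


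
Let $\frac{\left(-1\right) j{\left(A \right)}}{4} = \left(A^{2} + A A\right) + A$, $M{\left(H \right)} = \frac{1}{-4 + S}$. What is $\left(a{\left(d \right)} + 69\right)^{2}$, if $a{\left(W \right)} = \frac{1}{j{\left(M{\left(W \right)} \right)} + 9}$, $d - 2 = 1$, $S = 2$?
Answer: $\frac{386884}{81} \approx 4776.3$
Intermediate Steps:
$d = 3$ ($d = 2 + 1 = 3$)
$M{\left(H \right)} = - \frac{1}{2}$ ($M{\left(H \right)} = \frac{1}{-4 + 2} = \frac{1}{-2} = - \frac{1}{2}$)
$j{\left(A \right)} = - 8 A^{2} - 4 A$ ($j{\left(A \right)} = - 4 \left(\left(A^{2} + A A\right) + A\right) = - 4 \left(\left(A^{2} + A^{2}\right) + A\right) = - 4 \left(2 A^{2} + A\right) = - 4 \left(A + 2 A^{2}\right) = - 8 A^{2} - 4 A$)
$a{\left(W \right)} = \frac{1}{9}$ ($a{\left(W \right)} = \frac{1}{\left(-4\right) \left(- \frac{1}{2}\right) \left(1 + 2 \left(- \frac{1}{2}\right)\right) + 9} = \frac{1}{\left(-4\right) \left(- \frac{1}{2}\right) \left(1 - 1\right) + 9} = \frac{1}{\left(-4\right) \left(- \frac{1}{2}\right) 0 + 9} = \frac{1}{0 + 9} = \frac{1}{9}$)
$\left(a{\left(d \right)} + 69\right)^{2} = \left(\frac{1}{9} + 69\right)^{2} = \left(\frac{622}{9}\right)^{2} = \frac{386884}{81}$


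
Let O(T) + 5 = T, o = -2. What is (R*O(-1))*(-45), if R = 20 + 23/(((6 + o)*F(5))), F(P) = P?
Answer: 11421/2 ≈ 5710.5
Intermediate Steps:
O(T) = -5 + T
R = 423/20 (R = 20 + 23/(((6 - 2)*5)) = 20 + 23/((4*5)) = 20 + 23/20 = 423/20 ≈ 21.150)
(R*O(-1))*(-45) = (423*(-5 - 1)/20)*(-45) = ((423/20)*(-6))*(-45) = -1269/10*(-45) = 11421/2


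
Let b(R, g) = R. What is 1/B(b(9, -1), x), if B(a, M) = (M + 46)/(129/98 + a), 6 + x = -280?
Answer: -337/7840 ≈ -0.042985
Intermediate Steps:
x = -286 (x = -6 - 280 = -286)
B(a, M) = (46 + M)/(129/98 + a) (B(a, M) = (46 + M)/(129*(1/98) + a) = (46 + M)/(129/98 + a))
1/B(b(9, -1), x) = 1/(98*(46 - 286)/(129 + 98*9)) = 1/(98*(-240)/(129 + 882)) = 1/(98*(-240)/1011) = 1/(98*(1/1011)*(-240)) = 1/(-7840/337) = -337/7840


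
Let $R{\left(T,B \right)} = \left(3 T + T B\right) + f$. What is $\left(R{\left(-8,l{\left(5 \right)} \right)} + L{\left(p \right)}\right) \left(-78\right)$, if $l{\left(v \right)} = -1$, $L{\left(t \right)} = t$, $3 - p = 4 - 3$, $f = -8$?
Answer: $1716$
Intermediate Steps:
$p = 2$ ($p = 3 - \left(4 - 3\right) = 3 - 1 = 2$)
$R{\left(T,B \right)} = -8 + 3 T + B T$ ($R{\left(T,B \right)} = \left(3 T + T B\right) - 8 = \left(3 T + B T\right) - 8 = -8 + 3 T + B T$)
$\left(R{\left(-8,l{\left(5 \right)} \right)} + L{\left(p \right)}\right) \left(-78\right) = \left(\left(-8 + 3 \left(-8\right) - -8\right) + 2\right) \left(-78\right) = \left(\left(-8 - 24 + 8\right) + 2\right) \left(-78\right) = \left(-24 + 2\right) \left(-78\right) = \left(-22\right) \left(-78\right) = 1716$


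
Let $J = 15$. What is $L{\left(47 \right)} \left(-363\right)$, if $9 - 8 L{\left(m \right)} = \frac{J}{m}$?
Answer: $- \frac{18513}{47} \approx -393.89$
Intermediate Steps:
$L{\left(m \right)} = \frac{9}{8} - \frac{15}{8 m}$ ($L{\left(m \right)} = \frac{9}{8} - \frac{15 \frac{1}{m}}{8} = \frac{9}{8} - \frac{15}{8 m}$)
$L{\left(47 \right)} \left(-363\right) = \frac{3 \left(-5 + 3 \cdot 47\right)}{8 \cdot 47} \left(-363\right) = \frac{3}{8} \cdot \frac{1}{47} \left(-5 + 141\right) \left(-363\right) = \frac{3}{8} \cdot \frac{1}{47} \cdot 136 \left(-363\right) = \frac{51}{47} \left(-363\right) = - \frac{18513}{47}$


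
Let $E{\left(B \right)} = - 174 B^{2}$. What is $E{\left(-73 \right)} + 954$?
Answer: $-926292$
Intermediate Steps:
$E{\left(-73 \right)} + 954 = - 174 \left(-73\right)^{2} + 954 = \left(-174\right) 5329 + 954 = -927246 + 954 = -926292$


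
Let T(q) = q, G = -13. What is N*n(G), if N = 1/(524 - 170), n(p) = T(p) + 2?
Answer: -11/354 ≈ -0.031073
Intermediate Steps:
n(p) = 2 + p (n(p) = p + 2 = 2 + p)
N = 1/354 ≈ 0.0028249
N*n(G) = (2 - 13)/354 = (1/354)*(-11) = -11/354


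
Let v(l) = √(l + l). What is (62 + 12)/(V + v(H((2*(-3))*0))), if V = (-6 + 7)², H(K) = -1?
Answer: 74/3 - 74*I*√2/3 ≈ 24.667 - 34.884*I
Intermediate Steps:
V = 1 (V = 1² = 1)
v(l) = √2*√l (v(l) = √(2*l) = √2*√l)
(62 + 12)/(V + v(H((2*(-3))*0))) = (62 + 12)/(1 + √2*√(-1)) = 74/(1 + √2*I) = 74/(1 + I*√2)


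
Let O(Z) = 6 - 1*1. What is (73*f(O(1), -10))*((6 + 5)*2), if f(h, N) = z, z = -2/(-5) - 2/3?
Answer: -6424/15 ≈ -428.27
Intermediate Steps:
O(Z) = 5 (O(Z) = 6 - 1 = 5)
z = -4/15 (z = -2*(-⅕) - 2*⅓ = ⅖ - ⅔ = -4/15 ≈ -0.26667)
f(h, N) = -4/15
(73*f(O(1), -10))*((6 + 5)*2) = (73*(-4/15))*((6 + 5)*2) = -3212*2/15 = -292/15*22 = -6424/15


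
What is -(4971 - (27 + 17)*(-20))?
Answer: -5851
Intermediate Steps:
-(4971 - (27 + 17)*(-20)) = -(4971 - 44*(-20)) = -(4971 - 1*(-880)) = -(4971 + 880) = -1*5851 = -5851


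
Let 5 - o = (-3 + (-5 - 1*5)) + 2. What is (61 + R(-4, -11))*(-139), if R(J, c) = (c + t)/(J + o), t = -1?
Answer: -8340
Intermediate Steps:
o = 16 (o = 5 - ((-3 + (-5 - 1*5)) + 2) = 5 - ((-3 + (-5 - 5)) + 2) = 5 - ((-3 - 10) + 2) = 5 - (-13 + 2) = 5 - 1*(-11) = 5 + 11 = 16)
R(J, c) = (-1 + c)/(16 + J) (R(J, c) = (c - 1)/(J + 16) = (-1 + c)/(16 + J))
(61 + R(-4, -11))*(-139) = (61 + (-1 - 11)/(16 - 4))*(-139) = (61 - 12/12)*(-139) = (61 + (1/12)*(-12))*(-139) = (61 - 1)*(-139) = 60*(-139) = -8340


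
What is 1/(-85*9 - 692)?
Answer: -1/1457 ≈ -0.00068634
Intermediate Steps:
1/(-85*9 - 692) = 1/(-765 - 692) = 1/(-1457) = -1/1457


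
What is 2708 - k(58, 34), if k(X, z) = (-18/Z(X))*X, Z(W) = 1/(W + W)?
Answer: 123812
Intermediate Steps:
Z(W) = 1/(2*W)
k(X, z) = -36*X**2 (k(X, z) = (-18*2*X)*X = (-36*X)*X = -36*X**2)
2708 - k(58, 34) = 2708 - (-36)*58**2 = 2708 - (-36)*3364 = 2708 - 1*(-121104) = 2708 + 121104 = 123812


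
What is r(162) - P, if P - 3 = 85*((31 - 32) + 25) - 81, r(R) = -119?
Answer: -2081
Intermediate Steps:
P = 1962 (P = 3 + (85*((31 - 32) + 25) - 81) = 3 + (85*(-1 + 25) - 81) = 3 + (85*24 - 81) = 3 + (2040 - 81) = 3 + 1959 = 1962)
r(162) - P = -119 - 1*1962 = -119 - 1962 = -2081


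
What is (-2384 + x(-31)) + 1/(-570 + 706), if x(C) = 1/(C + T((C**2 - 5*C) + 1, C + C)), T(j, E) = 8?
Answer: -7457265/3128 ≈ -2384.0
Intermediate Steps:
x(C) = 1/(8 + C) (x(C) = 1/(C + 8) = 1/(8 + C))
(-2384 + x(-31)) + 1/(-570 + 706) = (-2384 + 1/(8 - 31)) + 1/(-570 + 706) = (-2384 + 1/(-23)) + 1/136 = (-2384 - 1/23) + 1/136 = -54833/23 + 1/136 = -7457265/3128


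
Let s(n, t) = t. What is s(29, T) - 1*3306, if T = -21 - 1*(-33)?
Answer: -3294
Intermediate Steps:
T = 12 (T = -21 + 33 = 12)
s(29, T) - 1*3306 = 12 - 1*3306 = 12 - 3306 = -3294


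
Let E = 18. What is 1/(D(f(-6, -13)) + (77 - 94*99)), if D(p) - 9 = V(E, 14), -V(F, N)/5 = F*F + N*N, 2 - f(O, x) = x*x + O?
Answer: -1/11820 ≈ -8.4602e-5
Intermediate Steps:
f(O, x) = 2 - O - x² (f(O, x) = 2 - (x*x + O) = 2 - (x² + O) = 2 - (O + x²) = 2 + (-O - x²) = 2 - O - x²)
V(F, N) = -5*F² - 5*N² (V(F, N) = -5*(F*F + N*N) = -5*(F² + N²) = -5*F² - 5*N²)
D(p) = -2591 (D(p) = 9 + (-5*18² - 5*14²) = 9 + (-5*324 - 5*196) = 9 + (-1620 - 980) = 9 - 2600 = -2591)
1/(D(f(-6, -13)) + (77 - 94*99)) = 1/(-2591 + (77 - 94*99)) = 1/(-2591 + (77 - 9306)) = 1/(-2591 - 9229) = 1/(-11820) = -1/11820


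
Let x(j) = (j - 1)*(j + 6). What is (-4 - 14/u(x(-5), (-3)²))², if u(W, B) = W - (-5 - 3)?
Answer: 121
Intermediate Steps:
x(j) = (-1 + j)*(6 + j)
u(W, B) = 8 + W (u(W, B) = W - 1*(-8) = W + 8 = 8 + W)
(-4 - 14/u(x(-5), (-3)²))² = (-4 - 14/(8 + (-6 + (-5)² + 5*(-5))))² = (-4 - 14/(8 + (-6 + 25 - 25)))² = (-4 - 14/(8 - 6))² = (-4 - 14/2)² = (-4 - 14*½)² = (-4 - 7)² = (-11)² = 121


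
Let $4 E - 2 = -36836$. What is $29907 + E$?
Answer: $\frac{41397}{2} \approx 20699.0$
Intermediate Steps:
$E = - \frac{18417}{2}$ ($E = \frac{1}{2} + \frac{1}{4} \left(-36836\right) = \frac{1}{2} - 9209 = - \frac{18417}{2} \approx -9208.5$)
$29907 + E = 29907 - \frac{18417}{2} = \frac{41397}{2}$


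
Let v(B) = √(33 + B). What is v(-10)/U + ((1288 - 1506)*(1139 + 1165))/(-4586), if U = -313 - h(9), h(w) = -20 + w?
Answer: 251136/2293 - √23/302 ≈ 109.51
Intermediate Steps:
U = -302 (U = -313 - (-20 + 9) = -313 - 1*(-11) = -313 + 11 = -302)
v(-10)/U + ((1288 - 1506)*(1139 + 1165))/(-4586) = √(33 - 10)/(-302) + ((1288 - 1506)*(1139 + 1165))/(-4586) = √23*(-1/302) - 218*2304*(-1/4586) = -√23/302 - 502272*(-1/4586) = -√23/302 + 251136/2293 = 251136/2293 - √23/302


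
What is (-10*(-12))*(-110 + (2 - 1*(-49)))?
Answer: -7080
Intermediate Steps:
(-10*(-12))*(-110 + (2 - 1*(-49))) = 120*(-110 + (2 + 49)) = 120*(-110 + 51) = 120*(-59) = -7080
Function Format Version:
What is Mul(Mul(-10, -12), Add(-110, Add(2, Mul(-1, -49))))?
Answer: -7080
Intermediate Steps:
Mul(Mul(-10, -12), Add(-110, Add(2, Mul(-1, -49)))) = Mul(120, Add(-110, Add(2, 49))) = Mul(120, Add(-110, 51)) = Mul(120, -59) = -7080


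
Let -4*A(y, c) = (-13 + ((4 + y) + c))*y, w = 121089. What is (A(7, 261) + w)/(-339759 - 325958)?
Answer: -482543/2662868 ≈ -0.18121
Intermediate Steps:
A(y, c) = -y*(-9 + c + y)/4 (A(y, c) = -(-13 + ((4 + y) + c))*y/4 = -(-13 + (4 + c + y))*y/4 = -(-9 + c + y)*y/4 = -y*(-9 + c + y)/4)
(A(7, 261) + w)/(-339759 - 325958) = ((¼)*7*(9 - 1*261 - 1*7) + 121089)/(-339759 - 325958) = ((¼)*7*(9 - 261 - 7) + 121089)/(-665717) = ((¼)*7*(-259) + 121089)*(-1/665717) = (-1813/4 + 121089)*(-1/665717) = (482543/4)*(-1/665717) = -482543/2662868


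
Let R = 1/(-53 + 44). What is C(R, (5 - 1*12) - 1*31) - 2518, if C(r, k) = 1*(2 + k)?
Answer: -2554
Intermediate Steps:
R = -1/9 (R = 1/(-9) = -1/9 ≈ -0.11111)
C(r, k) = 2 + k
C(R, (5 - 1*12) - 1*31) - 2518 = (2 + ((5 - 1*12) - 1*31)) - 2518 = (2 + ((5 - 12) - 31)) - 2518 = (2 + (-7 - 31)) - 2518 = (2 - 38) - 2518 = -36 - 2518 = -2554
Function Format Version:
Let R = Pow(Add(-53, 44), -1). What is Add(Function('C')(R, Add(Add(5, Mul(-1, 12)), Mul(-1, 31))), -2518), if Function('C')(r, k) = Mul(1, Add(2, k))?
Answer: -2554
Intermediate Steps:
R = Rational(-1, 9) (R = Pow(-9, -1) = Rational(-1, 9) ≈ -0.11111)
Function('C')(r, k) = Add(2, k)
Add(Function('C')(R, Add(Add(5, Mul(-1, 12)), Mul(-1, 31))), -2518) = Add(Add(2, Add(Add(5, Mul(-1, 12)), Mul(-1, 31))), -2518) = Add(Add(2, Add(Add(5, -12), -31)), -2518) = Add(Add(2, Add(-7, -31)), -2518) = Add(Add(2, -38), -2518) = Add(-36, -2518) = -2554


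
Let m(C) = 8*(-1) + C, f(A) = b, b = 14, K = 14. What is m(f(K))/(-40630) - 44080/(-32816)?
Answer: 55961672/41666065 ≈ 1.3431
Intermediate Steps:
f(A) = 14
m(C) = -8 + C
m(f(K))/(-40630) - 44080/(-32816) = (-8 + 14)/(-40630) - 44080/(-32816) = 6*(-1/40630) - 44080*(-1/32816) = -3/20315 + 2755/2051 = 55961672/41666065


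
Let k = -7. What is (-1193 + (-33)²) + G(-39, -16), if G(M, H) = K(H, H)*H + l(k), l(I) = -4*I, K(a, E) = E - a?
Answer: -76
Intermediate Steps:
G(M, H) = 28 (G(M, H) = (H - H)*H - 4*(-7) = 0*H + 28 = 0 + 28 = 28)
(-1193 + (-33)²) + G(-39, -16) = (-1193 + (-33)²) + 28 = (-1193 + 1089) + 28 = -104 + 28 = -76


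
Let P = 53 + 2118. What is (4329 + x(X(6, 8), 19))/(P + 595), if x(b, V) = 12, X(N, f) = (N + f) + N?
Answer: 1447/922 ≈ 1.5694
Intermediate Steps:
X(N, f) = f + 2*N
P = 2171
(4329 + x(X(6, 8), 19))/(P + 595) = (4329 + 12)/(2171 + 595) = 4341/2766 = 4341*(1/2766) = 1447/922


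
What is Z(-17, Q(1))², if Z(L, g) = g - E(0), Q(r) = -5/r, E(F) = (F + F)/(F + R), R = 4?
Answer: 25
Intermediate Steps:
E(F) = 2*F/(4 + F) (E(F) = (F + F)/(F + 4) = (2*F)/(4 + F) = 2*F/(4 + F))
Z(L, g) = g (Z(L, g) = g - 2*0/(4 + 0) = g - 2*0/4 = g - 1*0 = g + 0 = g)
Z(-17, Q(1))² = (-5/1)² = (-5*1)² = (-5)² = 25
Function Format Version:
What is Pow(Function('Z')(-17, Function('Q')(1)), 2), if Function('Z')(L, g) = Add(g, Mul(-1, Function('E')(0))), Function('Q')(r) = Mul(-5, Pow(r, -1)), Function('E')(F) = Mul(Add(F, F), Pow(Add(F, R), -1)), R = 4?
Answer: 25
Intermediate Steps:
Function('E')(F) = Mul(2, F, Pow(Add(4, F), -1)) (Function('E')(F) = Mul(Add(F, F), Pow(Add(F, 4), -1)) = Mul(Mul(2, F), Pow(Add(4, F), -1)) = Mul(2, F, Pow(Add(4, F), -1)))
Function('Z')(L, g) = g (Function('Z')(L, g) = Add(g, Mul(-1, Mul(2, 0, Pow(Add(4, 0), -1)))) = Add(g, Mul(-1, Mul(2, 0, Pow(4, -1)))) = Add(g, Mul(-1, Mul(2, 0, Rational(1, 4)))) = Add(g, Mul(-1, 0)) = Add(g, 0) = g)
Pow(Function('Z')(-17, Function('Q')(1)), 2) = Pow(Mul(-5, Pow(1, -1)), 2) = Pow(Mul(-5, 1), 2) = Pow(-5, 2) = 25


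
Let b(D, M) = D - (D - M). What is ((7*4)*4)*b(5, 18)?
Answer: 2016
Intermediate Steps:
b(D, M) = M (b(D, M) = D + (M - D) = M)
((7*4)*4)*b(5, 18) = ((7*4)*4)*18 = (28*4)*18 = 112*18 = 2016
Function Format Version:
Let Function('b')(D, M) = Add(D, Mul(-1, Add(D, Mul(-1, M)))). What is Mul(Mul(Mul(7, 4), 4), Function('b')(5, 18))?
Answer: 2016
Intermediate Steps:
Function('b')(D, M) = M (Function('b')(D, M) = Add(D, Add(M, Mul(-1, D))) = M)
Mul(Mul(Mul(7, 4), 4), Function('b')(5, 18)) = Mul(Mul(Mul(7, 4), 4), 18) = Mul(Mul(28, 4), 18) = Mul(112, 18) = 2016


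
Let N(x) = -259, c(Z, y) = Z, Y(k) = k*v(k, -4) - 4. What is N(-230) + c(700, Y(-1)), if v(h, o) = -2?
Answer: 441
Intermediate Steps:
Y(k) = -4 - 2*k (Y(k) = k*(-2) - 4 = -2*k - 4 = -4 - 2*k)
N(-230) + c(700, Y(-1)) = -259 + 700 = 441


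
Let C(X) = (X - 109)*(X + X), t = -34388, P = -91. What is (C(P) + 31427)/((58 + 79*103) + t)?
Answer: -22609/8731 ≈ -2.5895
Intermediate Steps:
C(X) = 2*X*(-109 + X) (C(X) = (-109 + X)*(2*X) = 2*X*(-109 + X))
(C(P) + 31427)/((58 + 79*103) + t) = (2*(-91)*(-109 - 91) + 31427)/((58 + 79*103) - 34388) = (2*(-91)*(-200) + 31427)/((58 + 8137) - 34388) = (36400 + 31427)/(8195 - 34388) = 67827/(-26193) = 67827*(-1/26193) = -22609/8731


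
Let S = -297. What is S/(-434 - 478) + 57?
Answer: 17427/304 ≈ 57.326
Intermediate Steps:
S/(-434 - 478) + 57 = -297/(-434 - 478) + 57 = -297/(-912) + 57 = -297*(-1/912) + 57 = 99/304 + 57 = 17427/304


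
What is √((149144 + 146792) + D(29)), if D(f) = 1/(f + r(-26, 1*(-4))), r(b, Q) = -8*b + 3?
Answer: √1065369615/60 ≈ 544.00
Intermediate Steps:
r(b, Q) = 3 - 8*b
D(f) = 1/(211 + f) (D(f) = 1/(f + (3 - 8*(-26))) = 1/(f + (3 + 208)) = 1/(f + 211) = 1/(211 + f))
√((149144 + 146792) + D(29)) = √((149144 + 146792) + 1/(211 + 29)) = √(295936 + 1/240) = √(71024641/240) = √1065369615/60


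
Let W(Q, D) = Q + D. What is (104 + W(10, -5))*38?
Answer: 4142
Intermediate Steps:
W(Q, D) = D + Q
(104 + W(10, -5))*38 = (104 + (-5 + 10))*38 = (104 + 5)*38 = 109*38 = 4142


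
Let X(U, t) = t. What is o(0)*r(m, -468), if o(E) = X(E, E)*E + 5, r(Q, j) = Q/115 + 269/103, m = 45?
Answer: 35570/2369 ≈ 15.015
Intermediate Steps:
r(Q, j) = 269/103 + Q/115 (r(Q, j) = Q*(1/115) + 269*(1/103) = Q/115 + 269/103 = 269/103 + Q/115)
o(E) = 5 + E**2 (o(E) = E*E + 5 = E**2 + 5 = 5 + E**2)
o(0)*r(m, -468) = (5 + 0**2)*(269/103 + (1/115)*45) = (5 + 0)*(269/103 + 9/23) = 5*(7114/2369) = 35570/2369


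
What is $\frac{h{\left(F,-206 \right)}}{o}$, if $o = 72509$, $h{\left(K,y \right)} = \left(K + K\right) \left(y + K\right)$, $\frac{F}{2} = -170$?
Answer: $\frac{371280}{72509} \approx 5.1205$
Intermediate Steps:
$F = -340$ ($F = 2 \left(-170\right) = -340$)
$h{\left(K,y \right)} = 2 K \left(K + y\right)$
$\frac{h{\left(F,-206 \right)}}{o} = \frac{2 \left(-340\right) \left(-340 - 206\right)}{72509} = 2 \left(-340\right) \left(-546\right) \frac{1}{72509} = 371280 \cdot \frac{1}{72509} = \frac{371280}{72509}$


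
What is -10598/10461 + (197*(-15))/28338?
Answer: -110412793/98814606 ≈ -1.1174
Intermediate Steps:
-10598/10461 + (197*(-15))/28338 = -10598*1/10461 - 2955*1/28338 = -10598/10461 - 985/9446 = -110412793/98814606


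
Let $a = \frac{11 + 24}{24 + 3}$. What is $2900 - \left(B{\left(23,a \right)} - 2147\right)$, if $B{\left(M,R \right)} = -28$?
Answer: $5075$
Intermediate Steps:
$a = \frac{35}{27} \approx 1.2963$
$2900 - \left(B{\left(23,a \right)} - 2147\right) = 2900 - \left(-28 - 2147\right) = 2900 - -2175 = 2900 + 2175 = 5075$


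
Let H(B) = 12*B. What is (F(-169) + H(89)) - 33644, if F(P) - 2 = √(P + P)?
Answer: -32574 + 13*I*√2 ≈ -32574.0 + 18.385*I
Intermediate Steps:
F(P) = 2 + √2*√P (F(P) = 2 + √(P + P) = 2 + √(2*P) = 2 + √2*√P)
(F(-169) + H(89)) - 33644 = ((2 + √2*√(-169)) + 12*89) - 33644 = ((2 + √2*(13*I)) + 1068) - 33644 = ((2 + 13*I*√2) + 1068) - 33644 = (1070 + 13*I*√2) - 33644 = -32574 + 13*I*√2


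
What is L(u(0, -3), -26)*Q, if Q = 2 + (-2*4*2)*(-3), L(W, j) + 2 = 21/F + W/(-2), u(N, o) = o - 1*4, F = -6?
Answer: -100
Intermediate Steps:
u(N, o) = -4 + o (u(N, o) = o - 4 = -4 + o)
L(W, j) = -11/2 - W/2 (L(W, j) = -2 + (21/(-6) + W/(-2)) = -2 + (21*(-⅙) + W*(-½)) = -2 + (-7/2 - W/2) = -11/2 - W/2)
Q = 50 (Q = 2 - 8*2*(-3) = 2 - 16*(-3) = 2 + 48 = 50)
L(u(0, -3), -26)*Q = (-11/2 - (-4 - 3)/2)*50 = (-11/2 - ½*(-7))*50 = (-11/2 + 7/2)*50 = -2*50 = -100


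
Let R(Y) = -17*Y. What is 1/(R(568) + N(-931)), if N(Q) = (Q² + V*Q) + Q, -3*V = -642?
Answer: 1/656940 ≈ 1.5222e-6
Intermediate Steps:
V = 214 (V = -⅓*(-642) = 214)
N(Q) = Q² + 215*Q (N(Q) = (Q² + 214*Q) + Q = Q² + 215*Q)
1/(R(568) + N(-931)) = 1/(-17*568 - 931*(215 - 931)) = 1/(-9656 - 931*(-716)) = 1/(-9656 + 666596) = 1/656940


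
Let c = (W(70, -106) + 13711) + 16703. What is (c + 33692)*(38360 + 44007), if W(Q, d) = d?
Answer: 5271488000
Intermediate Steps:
c = 30308 (c = (-106 + 13711) + 16703 = 13605 + 16703 = 30308)
(c + 33692)*(38360 + 44007) = (30308 + 33692)*(38360 + 44007) = 64000*82367 = 5271488000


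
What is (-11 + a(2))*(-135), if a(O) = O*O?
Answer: 945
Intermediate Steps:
a(O) = O**2
(-11 + a(2))*(-135) = (-11 + 2**2)*(-135) = (-11 + 4)*(-135) = -7*(-135) = 945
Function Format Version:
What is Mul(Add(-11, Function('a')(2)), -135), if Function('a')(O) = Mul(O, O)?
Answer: 945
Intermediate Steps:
Function('a')(O) = Pow(O, 2)
Mul(Add(-11, Function('a')(2)), -135) = Mul(Add(-11, Pow(2, 2)), -135) = Mul(Add(-11, 4), -135) = Mul(-7, -135) = 945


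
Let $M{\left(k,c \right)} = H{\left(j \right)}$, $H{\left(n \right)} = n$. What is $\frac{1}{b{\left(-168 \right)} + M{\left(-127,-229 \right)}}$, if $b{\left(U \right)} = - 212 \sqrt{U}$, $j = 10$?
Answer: $\frac{5}{3775346} + \frac{106 i \sqrt{42}}{1887673} \approx 1.3244 \cdot 10^{-6} + 0.00036392 i$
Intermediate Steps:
$M{\left(k,c \right)} = 10$
$\frac{1}{b{\left(-168 \right)} + M{\left(-127,-229 \right)}} = \frac{1}{- 212 \sqrt{-168} + 10} = \frac{1}{- 212 \cdot 2 i \sqrt{42} + 10} = \frac{1}{- 424 i \sqrt{42} + 10} = \frac{1}{10 - 424 i \sqrt{42}}$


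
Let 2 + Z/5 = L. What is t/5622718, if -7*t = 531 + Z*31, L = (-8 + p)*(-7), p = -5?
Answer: -7163/19679513 ≈ -0.00036398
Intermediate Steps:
L = 91 (L = (-8 - 5)*(-7) = -13*(-7) = 91)
Z = 445 (Z = -10 + 5*91 = -10 + 455 = 445)
t = -14326/7 (t = -(531 + 445*31)/7 = -(531 + 13795)/7 = -⅐*14326 = -14326/7 ≈ -2046.6)
t/5622718 = -14326/7/5622718 = -14326/7*1/5622718 = -7163/19679513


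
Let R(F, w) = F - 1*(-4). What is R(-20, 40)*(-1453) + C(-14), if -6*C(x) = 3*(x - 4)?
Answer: 23257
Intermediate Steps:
R(F, w) = 4 + F (R(F, w) = F + 4 = 4 + F)
C(x) = 2 - x/2 (C(x) = -(x - 4)/2 = -(-4 + x)/2 = -(-12 + 3*x)/6 = 2 - x/2)
R(-20, 40)*(-1453) + C(-14) = (4 - 20)*(-1453) + (2 - ½*(-14)) = -16*(-1453) + (2 + 7) = 23248 + 9 = 23257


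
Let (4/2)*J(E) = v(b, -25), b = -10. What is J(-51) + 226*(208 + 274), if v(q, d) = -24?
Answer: 108920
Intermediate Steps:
J(E) = -12 (J(E) = (½)*(-24) = -12)
J(-51) + 226*(208 + 274) = -12 + 226*(208 + 274) = -12 + 226*482 = -12 + 108932 = 108920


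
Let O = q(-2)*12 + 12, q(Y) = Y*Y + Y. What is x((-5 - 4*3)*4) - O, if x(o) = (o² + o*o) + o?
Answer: 9144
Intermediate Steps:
q(Y) = Y + Y² (q(Y) = Y² + Y = Y + Y²)
O = 36 (O = -2*(1 - 2)*12 + 12 = -2*(-1)*12 + 12 = 2*12 + 12 = 24 + 12 = 36)
x(o) = o + 2*o² (x(o) = (o² + o²) + o = 2*o² + o = o + 2*o²)
x((-5 - 4*3)*4) - O = ((-5 - 4*3)*4)*(1 + 2*((-5 - 4*3)*4)) - 1*36 = ((-5 - 12)*4)*(1 + 2*((-5 - 12)*4)) - 36 = (-17*4)*(1 + 2*(-17*4)) - 36 = -68*(1 + 2*(-68)) - 36 = -68*(1 - 136) - 36 = -68*(-135) - 36 = 9180 - 36 = 9144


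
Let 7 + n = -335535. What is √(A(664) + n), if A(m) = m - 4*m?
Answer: I*√337534 ≈ 580.98*I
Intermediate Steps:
n = -335542 (n = -7 - 335535 = -335542)
A(m) = -3*m
√(A(664) + n) = √(-3*664 - 335542) = √(-1992 - 335542) = √(-337534) = I*√337534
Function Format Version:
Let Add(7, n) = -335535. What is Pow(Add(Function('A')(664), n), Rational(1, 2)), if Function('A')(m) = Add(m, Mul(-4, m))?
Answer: Mul(I, Pow(337534, Rational(1, 2))) ≈ Mul(580.98, I)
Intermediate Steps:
n = -335542 (n = Add(-7, -335535) = -335542)
Function('A')(m) = Mul(-3, m)
Pow(Add(Function('A')(664), n), Rational(1, 2)) = Pow(Add(Mul(-3, 664), -335542), Rational(1, 2)) = Pow(Add(-1992, -335542), Rational(1, 2)) = Pow(-337534, Rational(1, 2)) = Mul(I, Pow(337534, Rational(1, 2)))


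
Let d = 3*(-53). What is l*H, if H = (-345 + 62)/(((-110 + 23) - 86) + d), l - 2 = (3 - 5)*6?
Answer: -1415/166 ≈ -8.5241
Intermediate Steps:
d = -159
l = -10 (l = 2 + (3 - 5)*6 = 2 - 2*6 = 2 - 12 = -10)
H = 283/332 (H = (-345 + 62)/(((-110 + 23) - 86) - 159) = -283/((-87 - 86) - 159) = -283/(-173 - 159) = -283/(-332) = -283*(-1/332) = 283/332 ≈ 0.85241)
l*H = -10*283/332 = -1415/166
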